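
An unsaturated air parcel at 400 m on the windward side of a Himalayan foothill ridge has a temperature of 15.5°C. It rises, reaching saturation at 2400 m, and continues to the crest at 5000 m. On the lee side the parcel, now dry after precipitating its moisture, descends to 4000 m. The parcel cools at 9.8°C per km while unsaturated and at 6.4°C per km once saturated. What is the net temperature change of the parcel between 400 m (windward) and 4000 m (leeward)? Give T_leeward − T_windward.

-26.44°C

From 400 m to 2400 m (dry): cools by 9.8 × 2 = 19.6°C, giving -4.1°C.
From 2400 m to 5000 m (saturated): cools by 6.4 × 2.6 = 16.64°C, giving -20.74°C.
From 5000 m to 4000 m (dry descent): warms by 9.8 × 1 = 9.8°C, giving -10.94°C.
Net change vs windward start: -10.94 − 15.5 = -26.44°C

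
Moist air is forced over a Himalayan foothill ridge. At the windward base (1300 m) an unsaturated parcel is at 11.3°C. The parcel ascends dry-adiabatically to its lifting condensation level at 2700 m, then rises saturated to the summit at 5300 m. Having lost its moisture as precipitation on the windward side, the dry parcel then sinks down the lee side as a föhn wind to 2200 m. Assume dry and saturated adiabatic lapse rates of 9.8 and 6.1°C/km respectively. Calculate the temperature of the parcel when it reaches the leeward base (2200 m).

1300 → 2700 m (dry, 9.8°C/km): ΔT = -9.8 × 1.4 = -13.72°C → T = -2.42°C
2700 → 5300 m (saturated, 6.1°C/km): ΔT = -6.1 × 2.6 = -15.86°C → T = -18.28°C
5300 → 2200 m (dry descent, 9.8°C/km): ΔT = +9.8 × 3.1 = +30.38°C → T = 12.1°C

12.1°C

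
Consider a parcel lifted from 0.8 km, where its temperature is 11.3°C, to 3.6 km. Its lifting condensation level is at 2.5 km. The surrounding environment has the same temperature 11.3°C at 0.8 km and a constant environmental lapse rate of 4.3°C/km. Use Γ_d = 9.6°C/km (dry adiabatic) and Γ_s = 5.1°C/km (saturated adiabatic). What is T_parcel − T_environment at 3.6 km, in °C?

-9.89°C (parcel cooler than environment)

Parcel:
  Dry to 2500 m: -9.6 × 1.7 km = -16.32°C, so T = -5.02°C.
  Saturated to 3600 m: -5.1 × 1.1 km = -5.61°C, so T = -10.63°C.
Environment:
  Environment to 3600 m: -4.3 × 2.8 km = -12.04°C, so T = -0.74°C.
T_parcel − T_env = -10.63 − (-0.74) = -9.89°C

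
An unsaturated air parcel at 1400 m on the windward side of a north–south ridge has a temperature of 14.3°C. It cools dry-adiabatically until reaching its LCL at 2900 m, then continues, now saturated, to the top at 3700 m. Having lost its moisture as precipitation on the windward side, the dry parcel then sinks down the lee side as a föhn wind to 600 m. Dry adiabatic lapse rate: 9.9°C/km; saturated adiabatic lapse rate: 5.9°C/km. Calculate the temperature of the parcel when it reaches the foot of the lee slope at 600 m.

25.42°C

1400–2900 m, dry: Δz = 1.5 km ⇒ ΔT = -14.85°C; T = -0.55°C
2900–3700 m, saturated: Δz = 0.8 km ⇒ ΔT = -4.72°C; T = -5.27°C
3700–600 m, dry descent: Δz = 3.1 km ⇒ ΔT = +30.69°C; T = 25.42°C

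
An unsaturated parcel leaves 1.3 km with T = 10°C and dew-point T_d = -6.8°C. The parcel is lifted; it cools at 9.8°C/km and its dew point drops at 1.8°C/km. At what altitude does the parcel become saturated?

T and T_d converge at 9.8 − 1.8 = 8°C per km
Height above start = (10 − (-6.8)) / 8 = 2.1 km
LCL altitude = 1300 m + 2100 m = 3400 m

3.4 km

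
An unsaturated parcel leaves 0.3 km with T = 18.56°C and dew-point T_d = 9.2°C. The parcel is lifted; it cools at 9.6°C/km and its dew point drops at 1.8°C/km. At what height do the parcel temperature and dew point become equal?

1.5 km

T and T_d converge at 9.6 − 1.8 = 7.8°C per km
Height above start = (18.56 − 9.2) / 7.8 = 1.2 km
LCL altitude = 300 m + 1200 m = 1500 m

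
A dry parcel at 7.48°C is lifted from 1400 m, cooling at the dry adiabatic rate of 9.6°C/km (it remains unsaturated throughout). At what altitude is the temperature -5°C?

Height above start = (7.48 − (-5)) / 9.6 = 1.3 km
Altitude = 1400 m + 1300 m = 2700 m

2700 m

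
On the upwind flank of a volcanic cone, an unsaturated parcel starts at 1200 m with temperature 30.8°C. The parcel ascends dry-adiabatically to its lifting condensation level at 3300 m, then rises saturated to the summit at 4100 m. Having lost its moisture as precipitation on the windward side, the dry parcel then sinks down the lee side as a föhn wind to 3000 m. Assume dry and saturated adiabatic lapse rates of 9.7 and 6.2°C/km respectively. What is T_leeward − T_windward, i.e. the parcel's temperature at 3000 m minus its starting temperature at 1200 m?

-14.66°C

Dry to 3300 m: -9.7 × 2.1 km = -20.37°C, so T = 10.43°C.
Saturated to 4100 m: -6.2 × 0.8 km = -4.96°C, so T = 5.47°C.
Dry descent to 3000 m: +9.7 × 1.1 km = +10.67°C, so T = 16.14°C.
Net change vs windward start: 16.14 − 30.8 = -14.66°C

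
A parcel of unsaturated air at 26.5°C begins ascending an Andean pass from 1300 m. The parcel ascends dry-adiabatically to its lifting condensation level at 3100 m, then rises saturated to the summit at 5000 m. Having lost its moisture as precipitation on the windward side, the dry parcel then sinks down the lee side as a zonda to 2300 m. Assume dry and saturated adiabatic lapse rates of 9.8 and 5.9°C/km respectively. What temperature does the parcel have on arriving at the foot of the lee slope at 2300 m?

Dry to 3100 m: -9.8 × 1.8 km = -17.64°C, so T = 8.86°C.
Saturated to 5000 m: -5.9 × 1.9 km = -11.21°C, so T = -2.35°C.
Dry descent to 2300 m: +9.8 × 2.7 km = +26.46°C, so T = 24.11°C.

24.11°C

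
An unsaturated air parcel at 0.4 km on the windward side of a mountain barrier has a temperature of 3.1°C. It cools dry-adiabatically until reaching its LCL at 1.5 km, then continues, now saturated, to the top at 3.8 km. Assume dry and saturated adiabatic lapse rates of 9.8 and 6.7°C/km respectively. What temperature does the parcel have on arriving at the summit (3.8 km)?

-23.09°C

Dry to 1500 m: -9.8 × 1.1 km = -10.78°C, so T = -7.68°C.
Saturated to 3800 m: -6.7 × 2.3 km = -15.41°C, so T = -23.09°C.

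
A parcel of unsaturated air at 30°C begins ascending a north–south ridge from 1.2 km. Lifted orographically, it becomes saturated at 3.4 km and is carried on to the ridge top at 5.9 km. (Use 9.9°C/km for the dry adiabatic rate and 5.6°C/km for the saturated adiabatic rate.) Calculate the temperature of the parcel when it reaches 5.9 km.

-5.78°C

Dry to 3400 m: -9.9 × 2.2 km = -21.78°C, so T = 8.22°C.
Saturated to 5900 m: -5.6 × 2.5 km = -14°C, so T = -5.78°C.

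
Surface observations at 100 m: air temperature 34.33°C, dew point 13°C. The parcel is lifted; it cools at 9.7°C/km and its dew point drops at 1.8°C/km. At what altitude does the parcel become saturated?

T and T_d converge at 9.7 − 1.8 = 7.9°C per km
Height above start = (34.33 − 13) / 7.9 = 2.7 km
LCL altitude = 100 m + 2700 m = 2800 m

2800 m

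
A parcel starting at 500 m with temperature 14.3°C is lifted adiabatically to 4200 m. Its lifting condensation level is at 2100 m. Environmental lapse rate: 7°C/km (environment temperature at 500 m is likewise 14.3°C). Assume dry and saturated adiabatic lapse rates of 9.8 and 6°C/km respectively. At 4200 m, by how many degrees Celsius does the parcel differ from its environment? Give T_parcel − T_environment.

Parcel:
  From 500 m to 2100 m (dry): cools by 9.8 × 1.6 = 15.68°C, giving -1.38°C.
  From 2100 m to 4200 m (saturated): cools by 6 × 2.1 = 12.6°C, giving -13.98°C.
Environment:
  From 500 m to 4200 m (environment): cools by 7 × 3.7 = 25.9°C, giving -11.6°C.
T_parcel − T_env = -13.98 − (-11.6) = -2.38°C

-2.38°C (parcel cooler than environment)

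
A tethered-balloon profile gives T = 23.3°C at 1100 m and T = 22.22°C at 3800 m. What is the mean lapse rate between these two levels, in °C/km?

Γ = −ΔT/Δz = (23.3 − 22.22) / (3800 − 1100) m
  = 1.08°C / 2.7 km = 0.4°C/km

0.4°C/km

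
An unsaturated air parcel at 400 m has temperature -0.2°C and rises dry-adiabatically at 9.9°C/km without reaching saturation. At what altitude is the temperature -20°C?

2400 m

Height above start = (-0.2 − (-20)) / 9.9 = 2 km
Altitude = 400 m + 2000 m = 2400 m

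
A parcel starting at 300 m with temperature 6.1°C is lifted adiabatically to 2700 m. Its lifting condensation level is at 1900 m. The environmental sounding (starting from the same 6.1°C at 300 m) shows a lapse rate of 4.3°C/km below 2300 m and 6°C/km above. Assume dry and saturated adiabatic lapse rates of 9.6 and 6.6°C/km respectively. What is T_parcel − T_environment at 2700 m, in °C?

Parcel:
  300 → 1900 m (dry, 9.6°C/km): ΔT = -9.6 × 1.6 = -15.36°C → T = -9.26°C
  1900 → 2700 m (saturated, 6.6°C/km): ΔT = -6.6 × 0.8 = -5.28°C → T = -14.54°C
Environment:
  300 → 2300 m (environment, lower layer, 4.3°C/km): ΔT = -4.3 × 2 = -8.6°C → T = -2.5°C
  2300 → 2700 m (environment, upper layer, 6°C/km): ΔT = -6 × 0.4 = -2.4°C → T = -4.9°C
T_parcel − T_env = -14.54 − (-4.9) = -9.64°C

-9.64°C (parcel cooler than environment)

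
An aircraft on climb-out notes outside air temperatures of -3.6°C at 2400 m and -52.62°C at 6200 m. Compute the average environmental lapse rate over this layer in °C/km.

Γ = −ΔT/Δz = (-3.6 − (-52.62)) / (6200 − 2400) m
  = 49.02°C / 3.8 km = 12.9°C/km

12.9°C/km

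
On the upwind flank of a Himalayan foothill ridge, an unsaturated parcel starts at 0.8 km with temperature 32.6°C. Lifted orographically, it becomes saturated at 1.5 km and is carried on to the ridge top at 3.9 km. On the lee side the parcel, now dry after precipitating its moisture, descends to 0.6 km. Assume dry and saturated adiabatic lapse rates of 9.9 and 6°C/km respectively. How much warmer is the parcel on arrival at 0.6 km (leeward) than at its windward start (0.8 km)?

+11.34°C

Dry to 1500 m: -9.9 × 0.7 km = -6.93°C, so T = 25.67°C.
Saturated to 3900 m: -6 × 2.4 km = -14.4°C, so T = 11.27°C.
Dry descent to 600 m: +9.9 × 3.3 km = +32.67°C, so T = 43.94°C.
Net change vs windward start: 43.94 − 32.6 = +11.34°C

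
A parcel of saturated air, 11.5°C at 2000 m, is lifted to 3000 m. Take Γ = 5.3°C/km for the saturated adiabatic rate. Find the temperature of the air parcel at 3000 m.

6.2°C

2000 → 3000 m (saturated adiabatic, 5.3°C/km): ΔT = -5.3 × 1 = -5.3°C → T = 6.2°C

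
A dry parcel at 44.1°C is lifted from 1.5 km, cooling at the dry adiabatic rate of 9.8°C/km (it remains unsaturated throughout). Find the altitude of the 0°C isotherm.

6 km

Height above start = (44.1 − 0) / 9.8 = 4.5 km
Altitude = 1500 m + 4500 m = 6000 m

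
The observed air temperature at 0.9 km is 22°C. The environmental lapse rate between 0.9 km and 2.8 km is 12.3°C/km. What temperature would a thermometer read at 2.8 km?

900–2800 m, environmental: Δz = 1.9 km ⇒ ΔT = -23.37°C; T = -1.37°C

-1.37°C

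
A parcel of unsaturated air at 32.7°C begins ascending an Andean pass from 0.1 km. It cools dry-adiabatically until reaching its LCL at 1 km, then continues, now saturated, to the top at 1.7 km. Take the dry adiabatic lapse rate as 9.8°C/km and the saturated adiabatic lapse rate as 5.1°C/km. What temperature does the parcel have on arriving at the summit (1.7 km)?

From 100 m to 1000 m (dry): cools by 9.8 × 0.9 = 8.82°C, giving 23.88°C.
From 1000 m to 1700 m (saturated): cools by 5.1 × 0.7 = 3.57°C, giving 20.31°C.

20.31°C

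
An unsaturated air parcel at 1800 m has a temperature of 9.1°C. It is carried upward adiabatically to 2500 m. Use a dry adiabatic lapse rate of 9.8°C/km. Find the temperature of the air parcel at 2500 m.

2.24°C

1800–2500 m, dry adiabatic: Δz = 0.7 km ⇒ ΔT = -6.86°C; T = 2.24°C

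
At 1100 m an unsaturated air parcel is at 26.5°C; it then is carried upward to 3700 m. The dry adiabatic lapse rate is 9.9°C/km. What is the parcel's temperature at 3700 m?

0.76°C

Dry adiabatic to 3700 m: -9.9 × 2.6 km = -25.74°C, so T = 0.76°C.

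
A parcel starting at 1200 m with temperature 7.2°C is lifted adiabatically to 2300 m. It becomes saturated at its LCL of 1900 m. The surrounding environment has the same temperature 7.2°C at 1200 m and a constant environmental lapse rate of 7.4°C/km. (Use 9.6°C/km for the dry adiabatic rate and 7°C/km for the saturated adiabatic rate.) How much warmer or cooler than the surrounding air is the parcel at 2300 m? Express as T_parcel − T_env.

Parcel:
  1200 → 1900 m (dry, 9.6°C/km): ΔT = -9.6 × 0.7 = -6.72°C → T = 0.48°C
  1900 → 2300 m (saturated, 7°C/km): ΔT = -7 × 0.4 = -2.8°C → T = -2.32°C
Environment:
  1200 → 2300 m (environment, 7.4°C/km): ΔT = -7.4 × 1.1 = -8.14°C → T = -0.94°C
T_parcel − T_env = -2.32 − (-0.94) = -1.38°C

-1.38°C (parcel cooler than environment)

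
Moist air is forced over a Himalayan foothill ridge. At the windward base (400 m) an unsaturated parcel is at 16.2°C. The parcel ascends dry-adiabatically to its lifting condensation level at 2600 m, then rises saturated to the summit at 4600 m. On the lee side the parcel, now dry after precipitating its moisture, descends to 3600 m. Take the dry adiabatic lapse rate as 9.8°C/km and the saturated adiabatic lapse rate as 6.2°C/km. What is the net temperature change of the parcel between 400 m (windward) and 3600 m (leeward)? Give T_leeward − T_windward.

-24.16°C

400–2600 m, dry: Δz = 2.2 km ⇒ ΔT = -21.56°C; T = -5.36°C
2600–4600 m, saturated: Δz = 2 km ⇒ ΔT = -12.4°C; T = -17.76°C
4600–3600 m, dry descent: Δz = 1 km ⇒ ΔT = +9.8°C; T = -7.96°C
Net change vs windward start: -7.96 − 16.2 = -24.16°C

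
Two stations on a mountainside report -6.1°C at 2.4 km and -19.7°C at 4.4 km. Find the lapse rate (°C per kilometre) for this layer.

6.8°C/km

Γ = −ΔT/Δz = (-6.1 − (-19.7)) / (4400 − 2400) m
  = 13.6°C / 2 km = 6.8°C/km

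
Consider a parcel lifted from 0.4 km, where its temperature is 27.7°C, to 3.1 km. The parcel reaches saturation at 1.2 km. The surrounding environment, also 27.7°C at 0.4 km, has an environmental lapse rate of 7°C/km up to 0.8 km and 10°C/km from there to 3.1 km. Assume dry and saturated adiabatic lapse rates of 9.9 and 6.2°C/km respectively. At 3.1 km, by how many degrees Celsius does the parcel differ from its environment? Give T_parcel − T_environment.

+6.1°C (parcel warmer than environment)

Parcel:
  400 → 1200 m (dry, 9.9°C/km): ΔT = -9.9 × 0.8 = -7.92°C → T = 19.78°C
  1200 → 3100 m (saturated, 6.2°C/km): ΔT = -6.2 × 1.9 = -11.78°C → T = 8°C
Environment:
  400 → 800 m (environment, lower layer, 7°C/km): ΔT = -7 × 0.4 = -2.8°C → T = 24.9°C
  800 → 3100 m (environment, upper layer, 10°C/km): ΔT = -10 × 2.3 = -23°C → T = 1.9°C
T_parcel − T_env = 8 − 1.9 = +6.1°C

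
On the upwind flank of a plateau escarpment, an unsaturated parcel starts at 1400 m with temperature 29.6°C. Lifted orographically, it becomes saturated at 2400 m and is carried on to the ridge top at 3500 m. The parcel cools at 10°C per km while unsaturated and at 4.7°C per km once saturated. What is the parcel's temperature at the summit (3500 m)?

Dry to 2400 m: -10 × 1 km = -10°C, so T = 19.6°C.
Saturated to 3500 m: -4.7 × 1.1 km = -5.17°C, so T = 14.43°C.

14.43°C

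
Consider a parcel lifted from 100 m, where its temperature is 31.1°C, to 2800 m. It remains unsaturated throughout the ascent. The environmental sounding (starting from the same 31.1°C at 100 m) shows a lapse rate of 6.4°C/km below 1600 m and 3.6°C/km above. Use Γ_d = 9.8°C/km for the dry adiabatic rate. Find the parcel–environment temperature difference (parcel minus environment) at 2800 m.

-12.54°C (parcel cooler than environment)

Parcel:
  Dry to 2800 m: -9.8 × 2.7 km = -26.46°C, so T = 4.64°C.
Environment:
  Environment, lower layer to 1600 m: -6.4 × 1.5 km = -9.6°C, so T = 21.5°C.
  Environment, upper layer to 2800 m: -3.6 × 1.2 km = -4.32°C, so T = 17.18°C.
T_parcel − T_env = 4.64 − 17.18 = -12.54°C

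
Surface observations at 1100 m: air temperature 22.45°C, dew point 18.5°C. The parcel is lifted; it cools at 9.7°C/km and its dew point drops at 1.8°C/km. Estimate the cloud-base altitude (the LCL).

1600 m

T and T_d converge at 9.7 − 1.8 = 7.9°C per km
Height above start = (22.45 − 18.5) / 7.9 = 0.5 km
LCL altitude = 1100 m + 500 m = 1600 m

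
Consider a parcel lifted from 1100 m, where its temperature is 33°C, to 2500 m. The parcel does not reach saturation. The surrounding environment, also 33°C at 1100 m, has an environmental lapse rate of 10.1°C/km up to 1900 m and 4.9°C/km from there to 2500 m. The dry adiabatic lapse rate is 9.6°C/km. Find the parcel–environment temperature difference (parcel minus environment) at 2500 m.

Parcel:
  From 1100 m to 2500 m (dry): cools by 9.6 × 1.4 = 13.44°C, giving 19.56°C.
Environment:
  From 1100 m to 1900 m (environment, lower layer): cools by 10.1 × 0.8 = 8.08°C, giving 24.92°C.
  From 1900 m to 2500 m (environment, upper layer): cools by 4.9 × 0.6 = 2.94°C, giving 21.98°C.
T_parcel − T_env = 19.56 − 21.98 = -2.42°C

-2.42°C (parcel cooler than environment)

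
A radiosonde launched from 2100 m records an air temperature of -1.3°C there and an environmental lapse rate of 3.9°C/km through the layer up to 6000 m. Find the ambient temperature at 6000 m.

-16.51°C

2100–6000 m, environmental: Δz = 3.9 km ⇒ ΔT = -15.21°C; T = -16.51°C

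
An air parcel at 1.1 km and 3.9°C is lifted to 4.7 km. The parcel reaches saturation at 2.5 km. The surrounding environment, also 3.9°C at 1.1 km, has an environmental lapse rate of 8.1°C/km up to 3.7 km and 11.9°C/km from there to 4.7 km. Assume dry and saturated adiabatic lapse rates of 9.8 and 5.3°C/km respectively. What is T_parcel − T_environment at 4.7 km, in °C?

Parcel:
  1100 → 2500 m (dry, 9.8°C/km): ΔT = -9.8 × 1.4 = -13.72°C → T = -9.82°C
  2500 → 4700 m (saturated, 5.3°C/km): ΔT = -5.3 × 2.2 = -11.66°C → T = -21.48°C
Environment:
  1100 → 3700 m (environment, lower layer, 8.1°C/km): ΔT = -8.1 × 2.6 = -21.06°C → T = -17.16°C
  3700 → 4700 m (environment, upper layer, 11.9°C/km): ΔT = -11.9 × 1 = -11.9°C → T = -29.06°C
T_parcel − T_env = -21.48 − (-29.06) = +7.58°C

+7.58°C (parcel warmer than environment)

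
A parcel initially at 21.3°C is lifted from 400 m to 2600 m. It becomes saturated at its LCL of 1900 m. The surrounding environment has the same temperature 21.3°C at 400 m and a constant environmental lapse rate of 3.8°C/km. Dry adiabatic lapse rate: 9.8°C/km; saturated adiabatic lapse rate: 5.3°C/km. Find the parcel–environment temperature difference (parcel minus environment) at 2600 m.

Parcel:
  Dry to 1900 m: -9.8 × 1.5 km = -14.7°C, so T = 6.6°C.
  Saturated to 2600 m: -5.3 × 0.7 km = -3.71°C, so T = 2.89°C.
Environment:
  Environment to 2600 m: -3.8 × 2.2 km = -8.36°C, so T = 12.94°C.
T_parcel − T_env = 2.89 − 12.94 = -10.05°C

-10.05°C (parcel cooler than environment)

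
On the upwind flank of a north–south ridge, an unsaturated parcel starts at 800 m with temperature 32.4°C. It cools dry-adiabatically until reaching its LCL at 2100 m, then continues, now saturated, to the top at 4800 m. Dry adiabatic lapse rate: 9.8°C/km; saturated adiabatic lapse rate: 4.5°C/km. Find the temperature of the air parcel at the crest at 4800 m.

From 800 m to 2100 m (dry): cools by 9.8 × 1.3 = 12.74°C, giving 19.66°C.
From 2100 m to 4800 m (saturated): cools by 4.5 × 2.7 = 12.15°C, giving 7.51°C.

7.51°C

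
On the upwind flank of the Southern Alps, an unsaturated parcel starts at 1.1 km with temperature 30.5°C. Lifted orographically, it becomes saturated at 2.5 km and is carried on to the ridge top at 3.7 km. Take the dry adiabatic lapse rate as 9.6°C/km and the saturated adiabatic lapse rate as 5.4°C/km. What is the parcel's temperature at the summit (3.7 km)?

10.58°C

Dry to 2500 m: -9.6 × 1.4 km = -13.44°C, so T = 17.06°C.
Saturated to 3700 m: -5.4 × 1.2 km = -6.48°C, so T = 10.58°C.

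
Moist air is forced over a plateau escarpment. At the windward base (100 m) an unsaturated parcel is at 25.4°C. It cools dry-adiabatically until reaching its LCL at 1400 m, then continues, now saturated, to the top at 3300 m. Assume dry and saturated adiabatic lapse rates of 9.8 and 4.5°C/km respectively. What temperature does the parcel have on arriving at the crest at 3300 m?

Dry to 1400 m: -9.8 × 1.3 km = -12.74°C, so T = 12.66°C.
Saturated to 3300 m: -4.5 × 1.9 km = -8.55°C, so T = 4.11°C.

4.11°C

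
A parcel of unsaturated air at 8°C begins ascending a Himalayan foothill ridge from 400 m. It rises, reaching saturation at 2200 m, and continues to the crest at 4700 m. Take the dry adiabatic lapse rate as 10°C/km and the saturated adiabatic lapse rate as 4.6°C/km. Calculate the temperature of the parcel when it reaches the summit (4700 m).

400 → 2200 m (dry, 10°C/km): ΔT = -10 × 1.8 = -18°C → T = -10°C
2200 → 4700 m (saturated, 4.6°C/km): ΔT = -4.6 × 2.5 = -11.5°C → T = -21.5°C

-21.5°C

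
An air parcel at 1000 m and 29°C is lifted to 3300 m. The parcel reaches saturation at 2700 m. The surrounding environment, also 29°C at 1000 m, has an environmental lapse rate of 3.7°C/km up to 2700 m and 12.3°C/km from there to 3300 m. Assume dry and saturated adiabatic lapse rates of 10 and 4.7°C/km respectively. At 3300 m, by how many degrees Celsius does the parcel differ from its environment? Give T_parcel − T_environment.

Parcel:
  From 1000 m to 2700 m (dry): cools by 10 × 1.7 = 17°C, giving 12°C.
  From 2700 m to 3300 m (saturated): cools by 4.7 × 0.6 = 2.82°C, giving 9.18°C.
Environment:
  From 1000 m to 2700 m (environment, lower layer): cools by 3.7 × 1.7 = 6.29°C, giving 22.71°C.
  From 2700 m to 3300 m (environment, upper layer): cools by 12.3 × 0.6 = 7.38°C, giving 15.33°C.
T_parcel − T_env = 9.18 − 15.33 = -6.15°C

-6.15°C (parcel cooler than environment)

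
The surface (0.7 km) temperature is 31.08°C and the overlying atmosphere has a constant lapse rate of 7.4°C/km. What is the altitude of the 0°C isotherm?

4.9 km

Height above start = (31.08 − 0) / 7.4 = 4.2 km
Altitude = 700 m + 4200 m = 4900 m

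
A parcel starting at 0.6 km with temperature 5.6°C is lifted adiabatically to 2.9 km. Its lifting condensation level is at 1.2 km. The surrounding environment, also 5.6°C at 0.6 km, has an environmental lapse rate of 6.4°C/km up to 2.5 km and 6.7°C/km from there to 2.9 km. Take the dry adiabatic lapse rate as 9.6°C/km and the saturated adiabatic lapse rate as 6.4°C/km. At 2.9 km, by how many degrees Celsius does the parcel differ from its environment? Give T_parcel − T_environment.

-1.8°C (parcel cooler than environment)

Parcel:
  600–1200 m, dry: Δz = 0.6 km ⇒ ΔT = -5.76°C; T = -0.16°C
  1200–2900 m, saturated: Δz = 1.7 km ⇒ ΔT = -10.88°C; T = -11.04°C
Environment:
  600–2500 m, environment, lower layer: Δz = 1.9 km ⇒ ΔT = -12.16°C; T = -6.56°C
  2500–2900 m, environment, upper layer: Δz = 0.4 km ⇒ ΔT = -2.68°C; T = -9.24°C
T_parcel − T_env = -11.04 − (-9.24) = -1.8°C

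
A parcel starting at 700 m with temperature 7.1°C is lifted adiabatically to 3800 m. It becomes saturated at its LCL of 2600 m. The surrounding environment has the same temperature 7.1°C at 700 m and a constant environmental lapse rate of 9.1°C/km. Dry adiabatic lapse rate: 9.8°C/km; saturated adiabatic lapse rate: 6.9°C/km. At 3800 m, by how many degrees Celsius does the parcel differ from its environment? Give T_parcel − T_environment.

Parcel:
  700 → 2600 m (dry, 9.8°C/km): ΔT = -9.8 × 1.9 = -18.62°C → T = -11.52°C
  2600 → 3800 m (saturated, 6.9°C/km): ΔT = -6.9 × 1.2 = -8.28°C → T = -19.8°C
Environment:
  700 → 3800 m (environment, 9.1°C/km): ΔT = -9.1 × 3.1 = -28.21°C → T = -21.11°C
T_parcel − T_env = -19.8 − (-21.11) = +1.31°C

+1.31°C (parcel warmer than environment)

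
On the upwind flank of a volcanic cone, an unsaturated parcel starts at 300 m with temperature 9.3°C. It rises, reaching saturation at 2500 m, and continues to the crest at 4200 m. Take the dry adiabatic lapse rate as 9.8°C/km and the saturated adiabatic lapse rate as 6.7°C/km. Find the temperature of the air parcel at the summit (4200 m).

-23.65°C

300–2500 m, dry: Δz = 2.2 km ⇒ ΔT = -21.56°C; T = -12.26°C
2500–4200 m, saturated: Δz = 1.7 km ⇒ ΔT = -11.39°C; T = -23.65°C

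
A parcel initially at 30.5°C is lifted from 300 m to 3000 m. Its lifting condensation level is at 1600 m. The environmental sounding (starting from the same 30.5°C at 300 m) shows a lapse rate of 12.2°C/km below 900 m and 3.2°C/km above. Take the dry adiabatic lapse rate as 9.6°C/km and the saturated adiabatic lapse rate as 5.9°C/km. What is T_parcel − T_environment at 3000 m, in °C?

-6.7°C (parcel cooler than environment)

Parcel:
  300–1600 m, dry: Δz = 1.3 km ⇒ ΔT = -12.48°C; T = 18.02°C
  1600–3000 m, saturated: Δz = 1.4 km ⇒ ΔT = -8.26°C; T = 9.76°C
Environment:
  300–900 m, environment, lower layer: Δz = 0.6 km ⇒ ΔT = -7.32°C; T = 23.18°C
  900–3000 m, environment, upper layer: Δz = 2.1 km ⇒ ΔT = -6.72°C; T = 16.46°C
T_parcel − T_env = 9.76 − 16.46 = -6.7°C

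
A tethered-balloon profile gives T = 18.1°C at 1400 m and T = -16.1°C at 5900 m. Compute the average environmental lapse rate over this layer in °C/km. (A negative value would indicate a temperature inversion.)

7.6°C/km

Γ = −ΔT/Δz = (18.1 − (-16.1)) / (5900 − 1400) m
  = 34.2°C / 4.5 km = 7.6°C/km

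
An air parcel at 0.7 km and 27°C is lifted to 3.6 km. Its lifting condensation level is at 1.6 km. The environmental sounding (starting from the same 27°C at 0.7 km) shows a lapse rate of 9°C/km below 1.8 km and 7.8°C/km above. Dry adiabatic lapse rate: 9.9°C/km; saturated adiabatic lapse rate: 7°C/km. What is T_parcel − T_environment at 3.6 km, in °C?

+1.03°C (parcel warmer than environment)

Parcel:
  Dry to 1600 m: -9.9 × 0.9 km = -8.91°C, so T = 18.09°C.
  Saturated to 3600 m: -7 × 2 km = -14°C, so T = 4.09°C.
Environment:
  Environment, lower layer to 1800 m: -9 × 1.1 km = -9.9°C, so T = 17.1°C.
  Environment, upper layer to 3600 m: -7.8 × 1.8 km = -14.04°C, so T = 3.06°C.
T_parcel − T_env = 4.09 − 3.06 = +1.03°C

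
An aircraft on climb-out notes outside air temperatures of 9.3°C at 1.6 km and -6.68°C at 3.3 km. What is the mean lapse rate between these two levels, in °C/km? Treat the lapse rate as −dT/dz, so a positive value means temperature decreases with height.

9.4°C/km

Γ = −ΔT/Δz = (9.3 − (-6.68)) / (3300 − 1600) m
  = 15.98°C / 1.7 km = 9.4°C/km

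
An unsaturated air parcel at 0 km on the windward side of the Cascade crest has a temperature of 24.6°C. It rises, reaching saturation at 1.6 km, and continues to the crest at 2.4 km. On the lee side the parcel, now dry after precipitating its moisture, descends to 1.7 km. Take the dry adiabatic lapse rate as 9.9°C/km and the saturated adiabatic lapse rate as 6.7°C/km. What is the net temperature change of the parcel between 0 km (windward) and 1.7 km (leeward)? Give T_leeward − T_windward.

From 0 m to 1600 m (dry): cools by 9.9 × 1.6 = 15.84°C, giving 8.76°C.
From 1600 m to 2400 m (saturated): cools by 6.7 × 0.8 = 5.36°C, giving 3.4°C.
From 2400 m to 1700 m (dry descent): warms by 9.9 × 0.7 = 6.93°C, giving 10.33°C.
Net change vs windward start: 10.33 − 24.6 = -14.27°C

-14.27°C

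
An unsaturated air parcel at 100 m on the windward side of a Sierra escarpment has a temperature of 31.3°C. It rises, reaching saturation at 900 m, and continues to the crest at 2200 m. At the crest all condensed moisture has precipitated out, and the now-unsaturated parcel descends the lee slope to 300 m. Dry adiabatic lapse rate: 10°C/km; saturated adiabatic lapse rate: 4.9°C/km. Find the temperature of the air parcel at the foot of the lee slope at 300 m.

Dry to 900 m: -10 × 0.8 km = -8°C, so T = 23.3°C.
Saturated to 2200 m: -4.9 × 1.3 km = -6.37°C, so T = 16.93°C.
Dry descent to 300 m: +10 × 1.9 km = +19°C, so T = 35.93°C.

35.93°C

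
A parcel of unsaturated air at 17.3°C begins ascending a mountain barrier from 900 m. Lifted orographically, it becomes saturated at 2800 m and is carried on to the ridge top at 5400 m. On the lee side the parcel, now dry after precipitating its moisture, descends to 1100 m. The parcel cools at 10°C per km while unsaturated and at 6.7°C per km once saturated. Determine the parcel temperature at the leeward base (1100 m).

Dry to 2800 m: -10 × 1.9 km = -19°C, so T = -1.7°C.
Saturated to 5400 m: -6.7 × 2.6 km = -17.42°C, so T = -19.12°C.
Dry descent to 1100 m: +10 × 4.3 km = +43°C, so T = 23.88°C.

23.88°C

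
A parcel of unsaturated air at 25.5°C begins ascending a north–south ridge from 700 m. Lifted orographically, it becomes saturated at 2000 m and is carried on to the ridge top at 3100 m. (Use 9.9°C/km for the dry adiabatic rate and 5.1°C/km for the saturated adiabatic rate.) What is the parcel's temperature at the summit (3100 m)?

Dry to 2000 m: -9.9 × 1.3 km = -12.87°C, so T = 12.63°C.
Saturated to 3100 m: -5.1 × 1.1 km = -5.61°C, so T = 7.02°C.

7.02°C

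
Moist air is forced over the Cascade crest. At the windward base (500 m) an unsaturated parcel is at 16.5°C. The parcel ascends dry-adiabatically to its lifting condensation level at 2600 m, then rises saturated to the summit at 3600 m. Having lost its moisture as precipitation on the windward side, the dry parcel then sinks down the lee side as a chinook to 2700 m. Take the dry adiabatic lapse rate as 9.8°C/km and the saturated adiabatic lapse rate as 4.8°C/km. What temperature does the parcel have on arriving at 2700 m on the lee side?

500–2600 m, dry: Δz = 2.1 km ⇒ ΔT = -20.58°C; T = -4.08°C
2600–3600 m, saturated: Δz = 1 km ⇒ ΔT = -4.8°C; T = -8.88°C
3600–2700 m, dry descent: Δz = 0.9 km ⇒ ΔT = +8.82°C; T = -0.06°C

-0.06°C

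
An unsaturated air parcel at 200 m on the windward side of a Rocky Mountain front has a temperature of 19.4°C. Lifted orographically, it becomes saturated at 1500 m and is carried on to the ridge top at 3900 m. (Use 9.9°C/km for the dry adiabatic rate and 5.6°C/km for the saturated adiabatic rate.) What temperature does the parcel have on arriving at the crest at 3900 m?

-6.91°C

200–1500 m, dry: Δz = 1.3 km ⇒ ΔT = -12.87°C; T = 6.53°C
1500–3900 m, saturated: Δz = 2.4 km ⇒ ΔT = -13.44°C; T = -6.91°C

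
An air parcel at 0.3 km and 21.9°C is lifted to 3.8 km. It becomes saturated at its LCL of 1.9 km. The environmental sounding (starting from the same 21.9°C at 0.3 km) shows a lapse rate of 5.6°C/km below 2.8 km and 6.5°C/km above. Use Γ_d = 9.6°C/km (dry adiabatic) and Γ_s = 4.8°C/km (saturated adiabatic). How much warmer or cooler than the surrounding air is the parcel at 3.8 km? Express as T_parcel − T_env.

Parcel:
  From 300 m to 1900 m (dry): cools by 9.6 × 1.6 = 15.36°C, giving 6.54°C.
  From 1900 m to 3800 m (saturated): cools by 4.8 × 1.9 = 9.12°C, giving -2.58°C.
Environment:
  From 300 m to 2800 m (environment, lower layer): cools by 5.6 × 2.5 = 14°C, giving 7.9°C.
  From 2800 m to 3800 m (environment, upper layer): cools by 6.5 × 1 = 6.5°C, giving 1.4°C.
T_parcel − T_env = -2.58 − 1.4 = -3.98°C

-3.98°C (parcel cooler than environment)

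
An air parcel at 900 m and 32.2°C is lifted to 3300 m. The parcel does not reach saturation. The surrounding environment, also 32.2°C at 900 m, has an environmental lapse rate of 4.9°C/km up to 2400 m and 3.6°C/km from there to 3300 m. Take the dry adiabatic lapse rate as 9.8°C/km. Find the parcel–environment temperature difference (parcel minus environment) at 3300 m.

Parcel:
  Dry to 3300 m: -9.8 × 2.4 km = -23.52°C, so T = 8.68°C.
Environment:
  Environment, lower layer to 2400 m: -4.9 × 1.5 km = -7.35°C, so T = 24.85°C.
  Environment, upper layer to 3300 m: -3.6 × 0.9 km = -3.24°C, so T = 21.61°C.
T_parcel − T_env = 8.68 − 21.61 = -12.93°C

-12.93°C (parcel cooler than environment)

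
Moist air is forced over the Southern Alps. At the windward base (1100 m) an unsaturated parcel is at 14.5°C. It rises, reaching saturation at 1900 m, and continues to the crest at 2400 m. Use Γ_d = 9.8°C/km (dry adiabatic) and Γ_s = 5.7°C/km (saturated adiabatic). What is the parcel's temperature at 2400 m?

1100 → 1900 m (dry, 9.8°C/km): ΔT = -9.8 × 0.8 = -7.84°C → T = 6.66°C
1900 → 2400 m (saturated, 5.7°C/km): ΔT = -5.7 × 0.5 = -2.85°C → T = 3.81°C

3.81°C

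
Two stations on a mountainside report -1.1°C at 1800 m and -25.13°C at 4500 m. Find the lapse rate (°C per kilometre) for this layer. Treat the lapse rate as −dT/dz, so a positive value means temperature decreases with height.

8.9°C/km

Γ = −ΔT/Δz = (-1.1 − (-25.13)) / (4500 − 1800) m
  = 24.03°C / 2.7 km = 8.9°C/km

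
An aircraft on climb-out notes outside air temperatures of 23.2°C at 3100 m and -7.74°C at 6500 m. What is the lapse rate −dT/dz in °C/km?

Γ = −ΔT/Δz = (23.2 − (-7.74)) / (6500 − 3100) m
  = 30.94°C / 3.4 km = 9.1°C/km

9.1°C/km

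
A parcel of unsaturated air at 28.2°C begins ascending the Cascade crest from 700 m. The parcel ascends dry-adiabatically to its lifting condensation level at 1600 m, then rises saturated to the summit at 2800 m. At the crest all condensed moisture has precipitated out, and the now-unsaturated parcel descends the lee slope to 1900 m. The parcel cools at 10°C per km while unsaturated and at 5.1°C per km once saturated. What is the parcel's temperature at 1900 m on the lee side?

22.08°C

Dry to 1600 m: -10 × 0.9 km = -9°C, so T = 19.2°C.
Saturated to 2800 m: -5.1 × 1.2 km = -6.12°C, so T = 13.08°C.
Dry descent to 1900 m: +10 × 0.9 km = +9°C, so T = 22.08°C.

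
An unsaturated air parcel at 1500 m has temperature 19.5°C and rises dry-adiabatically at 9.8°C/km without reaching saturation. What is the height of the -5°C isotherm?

4000 m

Height above start = (19.5 − (-5)) / 9.8 = 2.5 km
Altitude = 1500 m + 2500 m = 4000 m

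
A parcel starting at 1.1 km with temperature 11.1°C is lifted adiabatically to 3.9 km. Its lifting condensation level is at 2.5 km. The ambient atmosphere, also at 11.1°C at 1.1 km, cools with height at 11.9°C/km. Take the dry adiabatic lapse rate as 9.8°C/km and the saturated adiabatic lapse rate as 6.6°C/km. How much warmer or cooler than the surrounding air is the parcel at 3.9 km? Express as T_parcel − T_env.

+10.36°C (parcel warmer than environment)

Parcel:
  1100–2500 m, dry: Δz = 1.4 km ⇒ ΔT = -13.72°C; T = -2.62°C
  2500–3900 m, saturated: Δz = 1.4 km ⇒ ΔT = -9.24°C; T = -11.86°C
Environment:
  1100–3900 m, environment: Δz = 2.8 km ⇒ ΔT = -33.32°C; T = -22.22°C
T_parcel − T_env = -11.86 − (-22.22) = +10.36°C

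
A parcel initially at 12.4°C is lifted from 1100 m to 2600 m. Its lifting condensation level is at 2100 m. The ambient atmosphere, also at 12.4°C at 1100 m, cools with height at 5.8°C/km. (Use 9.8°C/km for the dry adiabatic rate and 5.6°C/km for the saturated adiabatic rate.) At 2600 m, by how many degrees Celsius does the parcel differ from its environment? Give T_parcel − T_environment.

-3.9°C (parcel cooler than environment)

Parcel:
  From 1100 m to 2100 m (dry): cools by 9.8 × 1 = 9.8°C, giving 2.6°C.
  From 2100 m to 2600 m (saturated): cools by 5.6 × 0.5 = 2.8°C, giving -0.2°C.
Environment:
  From 1100 m to 2600 m (environment): cools by 5.8 × 1.5 = 8.7°C, giving 3.7°C.
T_parcel − T_env = -0.2 − 3.7 = -3.9°C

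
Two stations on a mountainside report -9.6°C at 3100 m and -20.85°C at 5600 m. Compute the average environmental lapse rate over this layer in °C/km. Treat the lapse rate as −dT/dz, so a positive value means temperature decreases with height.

4.5°C/km

Γ = −ΔT/Δz = (-9.6 − (-20.85)) / (5600 − 3100) m
  = 11.25°C / 2.5 km = 4.5°C/km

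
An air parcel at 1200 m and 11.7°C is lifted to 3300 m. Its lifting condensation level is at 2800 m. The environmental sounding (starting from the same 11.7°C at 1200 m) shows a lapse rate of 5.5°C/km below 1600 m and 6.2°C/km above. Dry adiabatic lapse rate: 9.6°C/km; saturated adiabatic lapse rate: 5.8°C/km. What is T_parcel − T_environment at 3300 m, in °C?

-5.52°C (parcel cooler than environment)

Parcel:
  1200 → 2800 m (dry, 9.6°C/km): ΔT = -9.6 × 1.6 = -15.36°C → T = -3.66°C
  2800 → 3300 m (saturated, 5.8°C/km): ΔT = -5.8 × 0.5 = -2.9°C → T = -6.56°C
Environment:
  1200 → 1600 m (environment, lower layer, 5.5°C/km): ΔT = -5.5 × 0.4 = -2.2°C → T = 9.5°C
  1600 → 3300 m (environment, upper layer, 6.2°C/km): ΔT = -6.2 × 1.7 = -10.54°C → T = -1.04°C
T_parcel − T_env = -6.56 − (-1.04) = -5.52°C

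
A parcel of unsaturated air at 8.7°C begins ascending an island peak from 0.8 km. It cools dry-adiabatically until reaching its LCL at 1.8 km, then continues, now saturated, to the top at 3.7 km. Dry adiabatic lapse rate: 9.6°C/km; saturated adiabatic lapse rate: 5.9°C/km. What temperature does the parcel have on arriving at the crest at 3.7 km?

-12.11°C

From 800 m to 1800 m (dry): cools by 9.6 × 1 = 9.6°C, giving -0.9°C.
From 1800 m to 3700 m (saturated): cools by 5.9 × 1.9 = 11.21°C, giving -12.11°C.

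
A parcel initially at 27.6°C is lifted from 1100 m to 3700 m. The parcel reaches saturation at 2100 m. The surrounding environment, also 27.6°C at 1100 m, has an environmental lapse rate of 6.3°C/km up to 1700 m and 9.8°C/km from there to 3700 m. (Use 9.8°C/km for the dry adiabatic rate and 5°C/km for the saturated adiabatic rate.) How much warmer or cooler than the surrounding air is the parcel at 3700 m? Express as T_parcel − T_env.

Parcel:
  Dry to 2100 m: -9.8 × 1 km = -9.8°C, so T = 17.8°C.
  Saturated to 3700 m: -5 × 1.6 km = -8°C, so T = 9.8°C.
Environment:
  Environment, lower layer to 1700 m: -6.3 × 0.6 km = -3.78°C, so T = 23.82°C.
  Environment, upper layer to 3700 m: -9.8 × 2 km = -19.6°C, so T = 4.22°C.
T_parcel − T_env = 9.8 − 4.22 = +5.58°C

+5.58°C (parcel warmer than environment)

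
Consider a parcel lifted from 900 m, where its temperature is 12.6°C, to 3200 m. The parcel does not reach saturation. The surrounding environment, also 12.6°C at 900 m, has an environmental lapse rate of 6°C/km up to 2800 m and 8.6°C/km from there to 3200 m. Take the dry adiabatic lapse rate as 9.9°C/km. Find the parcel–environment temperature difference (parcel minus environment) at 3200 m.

-7.93°C (parcel cooler than environment)

Parcel:
  Dry to 3200 m: -9.9 × 2.3 km = -22.77°C, so T = -10.17°C.
Environment:
  Environment, lower layer to 2800 m: -6 × 1.9 km = -11.4°C, so T = 1.2°C.
  Environment, upper layer to 3200 m: -8.6 × 0.4 km = -3.44°C, so T = -2.24°C.
T_parcel − T_env = -10.17 − (-2.24) = -7.93°C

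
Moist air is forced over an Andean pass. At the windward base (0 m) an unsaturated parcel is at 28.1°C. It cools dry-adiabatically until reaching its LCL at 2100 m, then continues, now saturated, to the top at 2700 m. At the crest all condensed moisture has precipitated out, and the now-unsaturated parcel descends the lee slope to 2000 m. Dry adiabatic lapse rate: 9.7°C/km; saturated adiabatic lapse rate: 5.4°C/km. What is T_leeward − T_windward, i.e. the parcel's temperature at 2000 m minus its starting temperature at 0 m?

0 → 2100 m (dry, 9.7°C/km): ΔT = -9.7 × 2.1 = -20.37°C → T = 7.73°C
2100 → 2700 m (saturated, 5.4°C/km): ΔT = -5.4 × 0.6 = -3.24°C → T = 4.49°C
2700 → 2000 m (dry descent, 9.7°C/km): ΔT = +9.7 × 0.7 = +6.79°C → T = 11.28°C
Net change vs windward start: 11.28 − 28.1 = -16.82°C

-16.82°C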